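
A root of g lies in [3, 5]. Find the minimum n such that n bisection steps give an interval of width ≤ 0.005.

9

Width after n steps is 2/2^n. Need 2^n ≥ 2/0.005 = 400.
2^8 = 256 < 400 ≤ 2^9 = 512, so n = 9.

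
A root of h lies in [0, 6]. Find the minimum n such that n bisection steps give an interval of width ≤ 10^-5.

Width after n steps is 6/2^n. Need 2^n ≥ 6/10^-5 = 600000.
2^19 = 524288 < 600000 ≤ 2^20 = 1048576, so n = 20.

20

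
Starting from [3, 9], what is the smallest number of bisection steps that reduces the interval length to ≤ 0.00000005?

27

Width after n steps is 6/2^n. Need 2^n ≥ 6/0.00000005 = 120000000.
2^26 = 67108864 < 120000000 ≤ 2^27 = 134217728, so n = 27.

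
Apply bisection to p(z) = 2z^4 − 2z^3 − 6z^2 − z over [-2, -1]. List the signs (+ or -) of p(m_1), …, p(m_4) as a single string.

++-+

midpoint -1.5: p = 4.875 > 0 → [-1.5, -1]
midpoint -1.25: p = 0.664062 > 0 → [-1.25, -1]
midpoint -1.125: p = -0.41748 < 0 → [-1.25, -1.125]
midpoint -1.1875: p = 0.0528 > 0 → [-1.1875, -1.125]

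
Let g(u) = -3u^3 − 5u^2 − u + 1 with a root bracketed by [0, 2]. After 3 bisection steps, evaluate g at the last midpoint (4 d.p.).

0.3906

midpoint 1: g = -8 < 0 → [0, 1]
midpoint 0.5: g = -1.125 < 0 → [0, 0.5]
midpoint 0.25: g = 0.390625 > 0 → [0.25, 0.5]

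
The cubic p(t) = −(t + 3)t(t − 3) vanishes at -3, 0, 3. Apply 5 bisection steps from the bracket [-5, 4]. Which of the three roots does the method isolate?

t = -0.5 gives p = -4.375, negative; keep [-5, -0.5]
t = -2.75 gives p = -3.953125, negative; keep [-5, -2.75]
t = -3.875 gives p = 23.310547, positive; keep [-3.875, -2.75]
t = -3.3125 gives p = 6.5344, positive; keep [-3.3125, -2.75]
t = -3.03125 gives p = 0.5713, positive; keep [-3.03125, -2.75]

-3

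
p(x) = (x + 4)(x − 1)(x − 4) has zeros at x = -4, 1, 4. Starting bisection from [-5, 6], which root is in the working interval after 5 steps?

midpoint 0.5: p = 7.875 > 0 → [-5, 0.5]
midpoint -2.25: p = 35.546875 > 0 → [-5, -2.25]
midpoint -3.625: p = 13.224609 > 0 → [-5, -3.625]
midpoint -4.3125: p = -13.8 < 0 → [-4.3125, -3.625]
midpoint -3.96875: p = 1.2373 > 0 → [-4.3125, -3.96875]

-4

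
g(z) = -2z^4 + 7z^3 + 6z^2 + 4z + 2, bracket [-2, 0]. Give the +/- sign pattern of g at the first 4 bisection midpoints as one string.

-+--

m = -1, g(m) = -5 (−); new bracket [-1, 0]
m = -0.5, g(m) = 0.5 (+); new bracket [-1, -0.5]
m = -0.75, g(m) = -1.210938 (−); new bracket [-0.75, -0.5]
m = -0.625, g(m) = -0.1704 (−); new bracket [-0.625, -0.5]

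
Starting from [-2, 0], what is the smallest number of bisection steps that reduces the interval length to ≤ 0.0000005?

22

Width after n steps is 2/2^n. Need 2^n ≥ 2/0.0000005 = 4000000.
2^21 = 2097152 < 4000000 ≤ 2^22 = 4194304, so n = 22.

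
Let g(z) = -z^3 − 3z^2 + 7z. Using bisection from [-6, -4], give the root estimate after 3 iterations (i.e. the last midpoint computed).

z = -5 gives g = 15, positive; keep [-5, -4]
z = -4.5 gives g = -1.125, negative; keep [-5, -4.5]
z = -4.75 gives g = 6.234375, positive; keep [-4.75, -4.5]

-4.75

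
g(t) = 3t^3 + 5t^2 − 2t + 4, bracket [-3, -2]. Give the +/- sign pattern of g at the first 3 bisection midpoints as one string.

--+

m = -2.5, g(m) = -6.625 (−); new bracket [-2.5, -2]
m = -2.25, g(m) = -0.359375 (−); new bracket [-2.25, -2]
m = -2.125, g(m) = 2.041016 (+); new bracket [-2.25, -2.125]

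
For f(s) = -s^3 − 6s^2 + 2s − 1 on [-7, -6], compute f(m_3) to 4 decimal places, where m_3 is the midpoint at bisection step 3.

midpoint -6.5: f = 7.125 > 0 → [-6.5, -6]
midpoint -6.25: f = -3.734375 < 0 → [-6.5, -6.25]
midpoint -6.375: f = 1.490234 > 0 → [-6.375, -6.25]

1.4902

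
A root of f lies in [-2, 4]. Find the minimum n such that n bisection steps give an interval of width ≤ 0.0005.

Width after n steps is 6/2^n. Need 2^n ≥ 6/0.0005 = 12000.
2^13 = 8192 < 12000 ≤ 2^14 = 16384, so n = 14.

14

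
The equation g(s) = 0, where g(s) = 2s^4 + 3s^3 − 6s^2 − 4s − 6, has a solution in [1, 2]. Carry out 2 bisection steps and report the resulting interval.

s = 1.5 gives g = -5.25, negative; keep [1.5, 2]
s = 1.75 gives g = 3.460938, positive; keep [1.5, 1.75]

[1.5, 1.75]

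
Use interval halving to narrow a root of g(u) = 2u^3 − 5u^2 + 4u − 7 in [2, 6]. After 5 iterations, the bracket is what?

u = 4 gives g = 57, positive; keep [2, 4]
u = 3 gives g = 14, positive; keep [2, 3]
u = 2.5 gives g = 3, positive; keep [2, 2.5]
u = 2.25 gives g = -0.5312, negative; keep [2.25, 2.5]
u = 2.375 gives g = 1.0898, positive; keep [2.25, 2.375]

[2.25, 2.375]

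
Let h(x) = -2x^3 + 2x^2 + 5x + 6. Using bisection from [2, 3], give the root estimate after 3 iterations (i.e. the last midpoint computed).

midpoint 2.5: h = -0.25 < 0 → [2, 2.5]
midpoint 2.25: h = 4.59375 > 0 → [2.25, 2.5]
midpoint 2.375: h = 2.363281 > 0 → [2.375, 2.5]

2.375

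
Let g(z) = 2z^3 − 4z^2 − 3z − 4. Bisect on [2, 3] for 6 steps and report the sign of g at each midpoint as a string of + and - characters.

m = 2.5, g(m) = -5.25 (−); new bracket [2.5, 3]
m = 2.75, g(m) = -0.90625 (−); new bracket [2.75, 3]
m = 2.875, g(m) = 1.839844 (+); new bracket [2.75, 2.875]
m = 2.8125, g(m) = 0.4165 (+); new bracket [2.75, 2.8125]
m = 2.78125, g(m) = -0.2573 (−); new bracket [2.78125, 2.8125]
m = 2.796875, g(m) = 0.0765 (+); new bracket [2.78125, 2.796875]

--++-+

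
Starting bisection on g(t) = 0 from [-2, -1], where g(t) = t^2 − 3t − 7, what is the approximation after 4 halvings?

-1.5625

midpoint -1.5: g = -0.25 < 0 → [-2, -1.5]
midpoint -1.75: g = 1.3125 > 0 → [-1.75, -1.5]
midpoint -1.625: g = 0.515625 > 0 → [-1.625, -1.5]
midpoint -1.5625: g = 0.1289 > 0 → [-1.5625, -1.5]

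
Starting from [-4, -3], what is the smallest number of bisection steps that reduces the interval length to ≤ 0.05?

5

Width after n steps is 1/2^n. Need 2^n ≥ 1/0.05 = 20.
2^4 = 16 < 20 ≤ 2^5 = 32, so n = 5.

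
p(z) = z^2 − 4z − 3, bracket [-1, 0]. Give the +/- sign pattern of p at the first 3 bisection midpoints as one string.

z = -0.5 gives p = -0.75, negative; keep [-1, -0.5]
z = -0.75 gives p = 0.5625, positive; keep [-0.75, -0.5]
z = -0.625 gives p = -0.109375, negative; keep [-0.75, -0.625]

-+-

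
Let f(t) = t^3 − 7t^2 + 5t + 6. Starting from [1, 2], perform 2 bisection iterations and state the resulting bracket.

f(1.5) = 1.125 > 0, so the root lies in [1.5, 2]
f(1.75) = -1.328125 < 0, so the root lies in [1.5, 1.75]

[1.5, 1.75]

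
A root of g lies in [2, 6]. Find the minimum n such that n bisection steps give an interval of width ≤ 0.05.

Width after n steps is 4/2^n. Need 2^n ≥ 4/0.05 = 80.
2^6 = 64 < 80 ≤ 2^7 = 128, so n = 7.

7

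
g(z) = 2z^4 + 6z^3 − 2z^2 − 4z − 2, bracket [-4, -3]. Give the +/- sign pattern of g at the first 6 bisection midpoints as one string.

++-++-

midpoint -3.5: g = 30.375 > 0 → [-3.5, -3]
midpoint -3.25: g = 7.039062 > 0 → [-3.25, -3]
midpoint -3.125: g = -1.401855 < 0 → [-3.25, -3.125]
midpoint -3.1875: g = 2.5742 > 0 → [-3.1875, -3.125]
midpoint -3.15625: g = 0.5269 > 0 → [-3.15625, -3.125]
midpoint -3.140625: g = -0.4521 < 0 → [-3.15625, -3.140625]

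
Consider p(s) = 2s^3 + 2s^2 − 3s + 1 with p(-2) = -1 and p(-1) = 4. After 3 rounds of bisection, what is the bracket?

[-2, -1.875]

midpoint -1.5: p = 3.25 > 0 → [-2, -1.5]
midpoint -1.75: p = 1.65625 > 0 → [-2, -1.75]
midpoint -1.875: p = 0.472656 > 0 → [-2, -1.875]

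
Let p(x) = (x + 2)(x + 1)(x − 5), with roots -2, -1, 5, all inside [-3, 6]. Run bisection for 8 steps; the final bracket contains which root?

m = 1.5, p(m) = -30.625 (−); new bracket [1.5, 6]
m = 3.75, p(m) = -34.140625 (−); new bracket [3.75, 6]
m = 4.875, p(m) = -5.048828 (−); new bracket [4.875, 6]
m = 5.4375, p(m) = 20.947 (+); new bracket [4.875, 5.4375]
m = 5.15625, p(m) = 6.8837 (+); new bracket [4.875, 5.15625]
m = 5.015625, p(m) = 0.6594 (+); new bracket [4.875, 5.015625]
m = 4.9453125, p(m) = -2.2582 (−); new bracket [4.9453125, 5.015625]
m = 4.98046875, p(m) = -0.8154 (−); new bracket [4.98046875, 5.015625]

5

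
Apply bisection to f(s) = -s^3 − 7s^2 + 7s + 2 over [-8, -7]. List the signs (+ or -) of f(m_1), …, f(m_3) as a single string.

f(-7.5) = -22.375 < 0, so the root lies in [-8, -7.5]
f(-7.75) = -7.203125 < 0, so the root lies in [-8, -7.75]
f(-7.875) = 1.138672 > 0, so the root lies in [-7.875, -7.75]

--+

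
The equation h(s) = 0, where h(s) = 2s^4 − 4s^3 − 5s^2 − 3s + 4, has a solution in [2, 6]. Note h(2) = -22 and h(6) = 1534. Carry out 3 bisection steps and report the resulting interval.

[2.5, 3]

m = 4, h(m) = 168 (+); new bracket [2, 4]
m = 3, h(m) = 4 (+); new bracket [2, 3]
m = 2.5, h(m) = -19.125 (−); new bracket [2.5, 3]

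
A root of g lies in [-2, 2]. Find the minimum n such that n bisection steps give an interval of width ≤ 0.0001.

16

Width after n steps is 4/2^n. Need 2^n ≥ 4/0.0001 = 40000.
2^15 = 32768 < 40000 ≤ 2^16 = 65536, so n = 16.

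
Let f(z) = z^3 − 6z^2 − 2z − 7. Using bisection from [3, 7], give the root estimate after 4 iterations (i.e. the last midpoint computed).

6.25

z = 5 gives f = -42, negative; keep [5, 7]
z = 6 gives f = -19, negative; keep [6, 7]
z = 6.5 gives f = 1.125, positive; keep [6, 6.5]
z = 6.25 gives f = -9.7344, negative; keep [6.25, 6.5]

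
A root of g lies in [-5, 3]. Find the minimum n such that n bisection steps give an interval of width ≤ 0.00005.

18

Width after n steps is 8/2^n. Need 2^n ≥ 8/0.00005 = 160000.
2^17 = 131072 < 160000 ≤ 2^18 = 262144, so n = 18.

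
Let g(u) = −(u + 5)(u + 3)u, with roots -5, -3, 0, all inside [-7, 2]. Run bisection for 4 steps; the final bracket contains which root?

g(-2.5) = 3.125 > 0, so the root lies in [-2.5, 2]
g(-0.25) = 3.265625 > 0, so the root lies in [-0.25, 2]
g(0.875) = -19.919922 < 0, so the root lies in [-0.25, 0.875]
g(0.3125) = -5.4993 < 0, so the root lies in [-0.25, 0.3125]

0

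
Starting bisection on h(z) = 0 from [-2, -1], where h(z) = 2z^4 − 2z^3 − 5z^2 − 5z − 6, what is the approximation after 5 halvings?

z = -1.5 gives h = 7.125, positive; keep [-1.5, -1]
z = -1.25 gives h = 1.226562, positive; keep [-1.25, -1]
z = -1.125 gives h = -0.651855, negative; keep [-1.25, -1.125]
z = -1.1875 gives h = 0.2129, positive; keep [-1.1875, -1.125]
z = -1.15625 gives h = -0.237, negative; keep [-1.1875, -1.15625]

-1.15625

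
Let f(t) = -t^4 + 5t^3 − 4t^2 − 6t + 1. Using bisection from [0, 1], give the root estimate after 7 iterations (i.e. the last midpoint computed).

0.1484375

t = 0.5 gives f = -2.4375, negative; keep [0, 0.5]
t = 0.25 gives f = -0.675781, negative; keep [0, 0.25]
t = 0.125 gives f = 0.197021, positive; keep [0.125, 0.25]
t = 0.1875 gives f = -0.2339, negative; keep [0.125, 0.1875]
t = 0.15625 gives f = -0.0167, negative; keep [0.125, 0.15625]
t = 0.140625 gives f = 0.0907, positive; keep [0.140625, 0.15625]
t = 0.1484375 gives f = 0.0371, positive; keep [0.1484375, 0.15625]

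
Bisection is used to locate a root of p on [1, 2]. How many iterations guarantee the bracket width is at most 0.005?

8

Width after n steps is 1/2^n. Need 2^n ≥ 1/0.005 = 200.
2^7 = 128 < 200 ≤ 2^8 = 256, so n = 8.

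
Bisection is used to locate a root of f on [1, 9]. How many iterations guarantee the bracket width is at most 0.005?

11

Width after n steps is 8/2^n. Need 2^n ≥ 8/0.005 = 1600.
2^10 = 1024 < 1600 ≤ 2^11 = 2048, so n = 11.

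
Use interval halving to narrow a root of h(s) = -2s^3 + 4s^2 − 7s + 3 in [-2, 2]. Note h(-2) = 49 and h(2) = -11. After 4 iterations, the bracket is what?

s = 0 gives h = 3, positive; keep [0, 2]
s = 1 gives h = -2, negative; keep [0, 1]
s = 0.5 gives h = 0.25, positive; keep [0.5, 1]
s = 0.75 gives h = -0.8438, negative; keep [0.5, 0.75]

[0.5, 0.75]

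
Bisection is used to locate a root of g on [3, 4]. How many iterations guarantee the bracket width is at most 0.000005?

18

Width after n steps is 1/2^n. Need 2^n ≥ 1/0.000005 = 200000.
2^17 = 131072 < 200000 ≤ 2^18 = 262144, so n = 18.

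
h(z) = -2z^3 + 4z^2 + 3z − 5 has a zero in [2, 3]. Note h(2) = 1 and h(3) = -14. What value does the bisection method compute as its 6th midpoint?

2.171875

h(2.5) = -3.75 < 0, so the root lies in [2, 2.5]
h(2.25) = -0.78125 < 0, so the root lies in [2, 2.25]
h(2.125) = 0.246094 > 0, so the root lies in [2.125, 2.25]
h(2.1875) = -0.2319 < 0, so the root lies in [2.125, 2.1875]
h(2.15625) = 0.0158 > 0, so the root lies in [2.15625, 2.1875]
h(2.171875) = -0.1059 < 0, so the root lies in [2.15625, 2.171875]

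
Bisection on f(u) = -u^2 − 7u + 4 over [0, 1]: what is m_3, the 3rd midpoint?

f(0.5) = 0.25 > 0, so the root lies in [0.5, 1]
f(0.75) = -1.8125 < 0, so the root lies in [0.5, 0.75]
f(0.625) = -0.765625 < 0, so the root lies in [0.5, 0.625]

0.625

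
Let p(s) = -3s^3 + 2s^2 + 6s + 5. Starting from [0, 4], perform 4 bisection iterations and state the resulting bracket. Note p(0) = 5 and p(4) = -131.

midpoint 2: p = 1 > 0 → [2, 4]
midpoint 3: p = -40 < 0 → [2, 3]
midpoint 2.5: p = -14.375 < 0 → [2, 2.5]
midpoint 2.25: p = -5.5469 < 0 → [2, 2.25]

[2, 2.25]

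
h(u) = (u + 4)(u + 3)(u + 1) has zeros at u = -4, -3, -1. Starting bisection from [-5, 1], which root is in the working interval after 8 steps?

u = -2 gives h = -2, negative; keep [-2, 1]
u = -0.5 gives h = 4.375, positive; keep [-2, -0.5]
u = -1.25 gives h = -1.203125, negative; keep [-1.25, -0.5]
u = -0.875 gives h = 0.8301, positive; keep [-1.25, -0.875]
u = -1.0625 gives h = -0.3557, negative; keep [-1.0625, -0.875]
u = -0.96875 gives h = 0.1924, positive; keep [-1.0625, -0.96875]
u = -1.015625 gives h = -0.0925, negative; keep [-1.015625, -0.96875]
u = -0.9921875 gives h = 0.0472, positive; keep [-1.015625, -0.9921875]

-1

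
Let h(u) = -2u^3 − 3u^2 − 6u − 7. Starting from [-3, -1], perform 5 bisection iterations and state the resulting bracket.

u = -2 gives h = 9, positive; keep [-2, -1]
u = -1.5 gives h = 2, positive; keep [-1.5, -1]
u = -1.25 gives h = -0.28125, negative; keep [-1.5, -1.25]
u = -1.375 gives h = 0.7773, positive; keep [-1.375, -1.25]
u = -1.3125 gives h = 0.229, positive; keep [-1.3125, -1.25]

[-1.3125, -1.25]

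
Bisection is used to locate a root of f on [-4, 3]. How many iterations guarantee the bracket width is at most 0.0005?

Width after n steps is 7/2^n. Need 2^n ≥ 7/0.0005 = 14000.
2^13 = 8192 < 14000 ≤ 2^14 = 16384, so n = 14.

14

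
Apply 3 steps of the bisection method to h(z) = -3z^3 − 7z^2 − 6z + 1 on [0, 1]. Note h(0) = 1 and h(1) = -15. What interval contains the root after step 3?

z = 0.5 gives h = -4.125, negative; keep [0, 0.5]
z = 0.25 gives h = -0.984375, negative; keep [0, 0.25]
z = 0.125 gives h = 0.134766, positive; keep [0.125, 0.25]

[0.125, 0.25]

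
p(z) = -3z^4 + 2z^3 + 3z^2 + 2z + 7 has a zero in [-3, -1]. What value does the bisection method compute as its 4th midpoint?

-1.125

midpoint -2: p = -49 < 0 → [-2, -1]
midpoint -1.5: p = -11.1875 < 0 → [-1.5, -1]
midpoint -1.25: p = -2.042969 < 0 → [-1.25, -1]
midpoint -1.125: p = 0.8938 > 0 → [-1.25, -1.125]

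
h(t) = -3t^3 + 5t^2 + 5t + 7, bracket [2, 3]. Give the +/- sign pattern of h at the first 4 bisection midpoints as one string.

+-+-

midpoint 2.5: h = 3.875 > 0 → [2.5, 3]
midpoint 2.75: h = -3.828125 < 0 → [2.5, 2.75]
midpoint 2.625: h = 0.314453 > 0 → [2.625, 2.75]
midpoint 2.6875: h = -1.6819 < 0 → [2.625, 2.6875]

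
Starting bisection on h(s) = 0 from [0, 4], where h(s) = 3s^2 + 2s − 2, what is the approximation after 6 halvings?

0.5625

midpoint 2: h = 14 > 0 → [0, 2]
midpoint 1: h = 3 > 0 → [0, 1]
midpoint 0.5: h = -0.25 < 0 → [0.5, 1]
midpoint 0.75: h = 1.1875 > 0 → [0.5, 0.75]
midpoint 0.625: h = 0.4219 > 0 → [0.5, 0.625]
midpoint 0.5625: h = 0.0742 > 0 → [0.5, 0.5625]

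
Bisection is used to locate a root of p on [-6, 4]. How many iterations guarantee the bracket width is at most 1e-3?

14

Width after n steps is 10/2^n. Need 2^n ≥ 10/1e-3 = 10000.
2^13 = 8192 < 10000 ≤ 2^14 = 16384, so n = 14.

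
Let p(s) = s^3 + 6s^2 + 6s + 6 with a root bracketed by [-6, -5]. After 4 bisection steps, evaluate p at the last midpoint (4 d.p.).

-0.3479

midpoint -5.5: p = -11.875 < 0 → [-5.5, -5]
midpoint -5.25: p = -4.828125 < 0 → [-5.25, -5]
midpoint -5.125: p = -1.767578 < 0 → [-5.125, -5]
midpoint -5.0625: p = -0.3479 < 0 → [-5.0625, -5]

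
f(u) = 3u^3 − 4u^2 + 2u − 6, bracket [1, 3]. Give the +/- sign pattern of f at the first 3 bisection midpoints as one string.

f(2) = 6 > 0, so the root lies in [1, 2]
f(1.5) = -1.875 < 0, so the root lies in [1.5, 2]
f(1.75) = 1.328125 > 0, so the root lies in [1.5, 1.75]

+-+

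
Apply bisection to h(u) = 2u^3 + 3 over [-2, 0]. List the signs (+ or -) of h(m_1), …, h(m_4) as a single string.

h(-1) = 1 > 0, so the root lies in [-2, -1]
h(-1.5) = -3.75 < 0, so the root lies in [-1.5, -1]
h(-1.25) = -0.90625 < 0, so the root lies in [-1.25, -1]
h(-1.125) = 0.1523 > 0, so the root lies in [-1.25, -1.125]

+--+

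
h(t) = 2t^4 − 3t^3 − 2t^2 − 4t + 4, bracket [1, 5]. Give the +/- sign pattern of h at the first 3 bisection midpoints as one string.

midpoint 3: h = 55 > 0 → [1, 3]
midpoint 2: h = -4 < 0 → [2, 3]
midpoint 2.5: h = 12.75 > 0 → [2, 2.5]

+-+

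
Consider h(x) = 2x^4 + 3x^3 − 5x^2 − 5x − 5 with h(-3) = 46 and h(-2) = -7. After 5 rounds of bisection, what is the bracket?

m = -2.5, h(m) = 7.5 (+); new bracket [-2.5, -2]
m = -2.25, h(m) = -1.976562 (−); new bracket [-2.5, -2.25]
m = -2.375, h(m) = 2.115723 (+); new bracket [-2.375, -2.25]
m = -2.3125, h(m) = -0.0803 (−); new bracket [-2.375, -2.3125]
m = -2.34375, h(m) = 0.9788 (+); new bracket [-2.34375, -2.3125]

[-2.34375, -2.3125]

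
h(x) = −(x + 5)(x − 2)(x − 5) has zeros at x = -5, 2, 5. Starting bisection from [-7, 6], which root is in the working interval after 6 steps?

-5

h(-0.5) = -61.875 < 0, so the root lies in [-7, -0.5]
h(-3.75) = -62.890625 < 0, so the root lies in [-7, -3.75]
h(-5.375) = 28.693359 > 0, so the root lies in [-5.375, -3.75]
h(-4.5625) = -27.4548 < 0, so the root lies in [-5.375, -4.5625]
h(-4.96875) = -2.1709 < 0, so the root lies in [-5.375, -4.96875]
h(-5.171875) = 12.5385 > 0, so the root lies in [-5.171875, -4.96875]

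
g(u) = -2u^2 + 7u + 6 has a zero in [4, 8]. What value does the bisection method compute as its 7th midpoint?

g(6) = -24 < 0, so the root lies in [4, 6]
g(5) = -9 < 0, so the root lies in [4, 5]
g(4.5) = -3 < 0, so the root lies in [4, 4.5]
g(4.25) = -0.375 < 0, so the root lies in [4, 4.25]
g(4.125) = 0.8438 > 0, so the root lies in [4.125, 4.25]
g(4.1875) = 0.2422 > 0, so the root lies in [4.1875, 4.25]
g(4.21875) = -0.0645 < 0, so the root lies in [4.1875, 4.21875]

4.21875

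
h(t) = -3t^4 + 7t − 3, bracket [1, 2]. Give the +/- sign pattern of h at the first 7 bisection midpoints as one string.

t = 1.5 gives h = -7.6875, negative; keep [1, 1.5]
t = 1.25 gives h = -1.574219, negative; keep [1, 1.25]
t = 1.125 gives h = 0.06958, positive; keep [1.125, 1.25]
t = 1.1875 gives h = -0.6531, negative; keep [1.125, 1.1875]
t = 1.15625 gives h = -0.2683, negative; keep [1.125, 1.15625]
t = 1.140625 gives h = -0.0936, negative; keep [1.125, 1.140625]
t = 1.1328125 gives h = -0.0106, negative; keep [1.125, 1.1328125]

--+----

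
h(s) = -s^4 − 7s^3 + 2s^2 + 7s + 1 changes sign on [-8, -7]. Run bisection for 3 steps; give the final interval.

[-7.25, -7.125]

s = -7.5 gives h = -149.9375, negative; keep [-7.5, -7]
s = -7.25 gives h = -39.894531, negative; keep [-7.25, -7]
s = -7.125 gives h = 7.443115, positive; keep [-7.25, -7.125]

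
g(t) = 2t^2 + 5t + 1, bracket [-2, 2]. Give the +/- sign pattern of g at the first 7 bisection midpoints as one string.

+---+++

t = 0 gives g = 1, positive; keep [-2, 0]
t = -1 gives g = -2, negative; keep [-1, 0]
t = -0.5 gives g = -1, negative; keep [-0.5, 0]
t = -0.25 gives g = -0.125, negative; keep [-0.25, 0]
t = -0.125 gives g = 0.4062, positive; keep [-0.25, -0.125]
t = -0.1875 gives g = 0.1328, positive; keep [-0.25, -0.1875]
t = -0.21875 gives g = 0.002, positive; keep [-0.25, -0.21875]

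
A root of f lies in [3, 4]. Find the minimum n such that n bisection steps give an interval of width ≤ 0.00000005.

25

Width after n steps is 1/2^n. Need 2^n ≥ 1/0.00000005 = 20000000.
2^24 = 16777216 < 20000000 ≤ 2^25 = 33554432, so n = 25.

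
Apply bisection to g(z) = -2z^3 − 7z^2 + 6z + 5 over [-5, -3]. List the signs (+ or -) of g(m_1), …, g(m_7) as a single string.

-+++-+-

g(-4) = -3 < 0, so the root lies in [-5, -4]
g(-4.5) = 18.5 > 0, so the root lies in [-4.5, -4]
g(-4.25) = 6.59375 > 0, so the root lies in [-4.25, -4]
g(-4.125) = 1.5195 > 0, so the root lies in [-4.125, -4]
g(-4.0625) = -0.8081 < 0, so the root lies in [-4.125, -4.0625]
g(-4.09375) = 0.3386 > 0, so the root lies in [-4.09375, -4.0625]
g(-4.078125) = -0.239 < 0, so the root lies in [-4.09375, -4.078125]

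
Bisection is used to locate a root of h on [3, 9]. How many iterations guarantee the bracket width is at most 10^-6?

23

Width after n steps is 6/2^n. Need 2^n ≥ 6/10^-6 = 6000000.
2^22 = 4194304 < 6000000 ≤ 2^23 = 8388608, so n = 23.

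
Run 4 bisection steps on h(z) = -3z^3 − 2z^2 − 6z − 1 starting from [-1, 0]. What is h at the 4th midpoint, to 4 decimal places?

h(-0.5) = 1.875 > 0, so the root lies in [-0.5, 0]
h(-0.25) = 0.421875 > 0, so the root lies in [-0.25, 0]
h(-0.125) = -0.275391 < 0, so the root lies in [-0.25, -0.125]
h(-0.1875) = 0.0745 > 0, so the root lies in [-0.1875, -0.125]

0.0745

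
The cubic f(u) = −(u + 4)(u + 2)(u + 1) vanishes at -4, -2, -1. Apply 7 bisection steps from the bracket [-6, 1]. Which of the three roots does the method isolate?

m = -2.5, f(m) = -1.125 (−); new bracket [-6, -2.5]
m = -4.25, f(m) = 1.828125 (+); new bracket [-4.25, -2.5]
m = -3.375, f(m) = -2.041016 (−); new bracket [-4.25, -3.375]
m = -3.8125, f(m) = -0.9558 (−); new bracket [-4.25, -3.8125]
m = -4.03125, f(m) = 0.1924 (+); new bracket [-4.03125, -3.8125]
m = -3.921875, f(m) = -0.4387 (−); new bracket [-4.03125, -3.921875]
m = -3.9765625, f(m) = -0.1379 (−); new bracket [-4.03125, -3.9765625]

-4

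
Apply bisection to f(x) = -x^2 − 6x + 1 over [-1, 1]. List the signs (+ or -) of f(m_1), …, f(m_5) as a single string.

f(0) = 1 > 0, so the root lies in [0, 1]
f(0.5) = -2.25 < 0, so the root lies in [0, 0.5]
f(0.25) = -0.5625 < 0, so the root lies in [0, 0.25]
f(0.125) = 0.2344 > 0, so the root lies in [0.125, 0.25]
f(0.1875) = -0.1602 < 0, so the root lies in [0.125, 0.1875]

+--+-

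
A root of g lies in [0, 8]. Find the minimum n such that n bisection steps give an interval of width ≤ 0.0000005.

24

Width after n steps is 8/2^n. Need 2^n ≥ 8/0.0000005 = 16000000.
2^23 = 8388608 < 16000000 ≤ 2^24 = 16777216, so n = 24.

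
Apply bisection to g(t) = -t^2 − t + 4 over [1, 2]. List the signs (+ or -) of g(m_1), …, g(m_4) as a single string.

t = 1.5 gives g = 0.25, positive; keep [1.5, 2]
t = 1.75 gives g = -0.8125, negative; keep [1.5, 1.75]
t = 1.625 gives g = -0.265625, negative; keep [1.5, 1.625]
t = 1.5625 gives g = -0.0039, negative; keep [1.5, 1.5625]

+---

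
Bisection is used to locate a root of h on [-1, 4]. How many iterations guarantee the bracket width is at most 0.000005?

20

Width after n steps is 5/2^n. Need 2^n ≥ 5/0.000005 = 1000000.
2^19 = 524288 < 1000000 ≤ 2^20 = 1048576, so n = 20.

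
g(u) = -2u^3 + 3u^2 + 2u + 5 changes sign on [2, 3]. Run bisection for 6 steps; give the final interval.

[2.359375, 2.375]

m = 2.5, g(m) = -2.5 (−); new bracket [2, 2.5]
m = 2.25, g(m) = 1.90625 (+); new bracket [2.25, 2.5]
m = 2.375, g(m) = -0.121094 (−); new bracket [2.25, 2.375]
m = 2.3125, g(m) = 0.9351 (+); new bracket [2.3125, 2.375]
m = 2.34375, g(m) = 0.4178 (+); new bracket [2.34375, 2.375]
m = 2.359375, g(m) = 0.1511 (+); new bracket [2.359375, 2.375]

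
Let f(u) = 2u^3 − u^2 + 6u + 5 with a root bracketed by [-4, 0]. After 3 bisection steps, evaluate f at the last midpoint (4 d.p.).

midpoint -2: f = -27 < 0 → [-2, 0]
midpoint -1: f = -4 < 0 → [-1, 0]
midpoint -0.5: f = 1.5 > 0 → [-1, -0.5]

1.5000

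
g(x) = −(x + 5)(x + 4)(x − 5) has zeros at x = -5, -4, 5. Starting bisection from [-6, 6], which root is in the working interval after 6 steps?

m = 0, g(m) = 100 (+); new bracket [0, 6]
m = 3, g(m) = 112 (+); new bracket [3, 6]
m = 4.5, g(m) = 40.375 (+); new bracket [4.5, 6]
m = 5.25, g(m) = -23.7031 (−); new bracket [4.5, 5.25]
m = 4.875, g(m) = 10.9551 (+); new bracket [4.875, 5.25]
m = 5.0625, g(m) = -5.6995 (−); new bracket [4.875, 5.0625]

5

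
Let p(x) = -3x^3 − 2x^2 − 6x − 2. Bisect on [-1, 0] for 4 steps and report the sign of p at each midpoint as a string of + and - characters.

x = -0.5 gives p = 0.875, positive; keep [-0.5, 0]
x = -0.25 gives p = -0.578125, negative; keep [-0.5, -0.25]
x = -0.375 gives p = 0.126953, positive; keep [-0.375, -0.25]
x = -0.3125 gives p = -0.2288, negative; keep [-0.375, -0.3125]

+-+-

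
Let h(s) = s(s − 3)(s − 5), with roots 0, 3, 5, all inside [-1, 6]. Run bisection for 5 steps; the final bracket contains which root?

0

midpoint 2.5: h = 3.125 > 0 → [-1, 2.5]
midpoint 0.75: h = 7.171875 > 0 → [-1, 0.75]
midpoint -0.125: h = -2.001953 < 0 → [-0.125, 0.75]
midpoint 0.3125: h = 3.9368 > 0 → [-0.125, 0.3125]
midpoint 0.09375: h = 1.3368 > 0 → [-0.125, 0.09375]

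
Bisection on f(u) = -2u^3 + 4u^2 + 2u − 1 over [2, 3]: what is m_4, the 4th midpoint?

2.3125

midpoint 2.5: f = -2.25 < 0 → [2, 2.5]
midpoint 2.25: f = 0.96875 > 0 → [2.25, 2.5]
midpoint 2.375: f = -0.480469 < 0 → [2.25, 2.375]
midpoint 2.3125: f = 0.2827 > 0 → [2.3125, 2.375]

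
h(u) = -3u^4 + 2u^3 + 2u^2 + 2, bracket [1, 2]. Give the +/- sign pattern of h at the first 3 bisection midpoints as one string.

midpoint 1.5: h = -1.9375 < 0 → [1, 1.5]
midpoint 1.25: h = 1.707031 > 0 → [1.25, 1.5]
midpoint 1.375: h = 0.25708 > 0 → [1.375, 1.5]

-++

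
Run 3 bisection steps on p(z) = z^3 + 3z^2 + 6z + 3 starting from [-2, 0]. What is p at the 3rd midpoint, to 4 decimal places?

m = -1, p(m) = -1 (−); new bracket [-1, 0]
m = -0.5, p(m) = 0.625 (+); new bracket [-1, -0.5]
m = -0.75, p(m) = -0.234375 (−); new bracket [-0.75, -0.5]

-0.2344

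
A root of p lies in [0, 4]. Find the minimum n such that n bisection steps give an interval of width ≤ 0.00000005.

27

Width after n steps is 4/2^n. Need 2^n ≥ 4/0.00000005 = 80000000.
2^26 = 67108864 < 80000000 ≤ 2^27 = 134217728, so n = 27.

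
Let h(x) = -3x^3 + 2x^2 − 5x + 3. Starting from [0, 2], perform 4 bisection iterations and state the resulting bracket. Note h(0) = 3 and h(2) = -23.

[0.5, 0.625]

h(1) = -3 < 0, so the root lies in [0, 1]
h(0.5) = 0.625 > 0, so the root lies in [0.5, 1]
h(0.75) = -0.890625 < 0, so the root lies in [0.5, 0.75]
h(0.625) = -0.0762 < 0, so the root lies in [0.5, 0.625]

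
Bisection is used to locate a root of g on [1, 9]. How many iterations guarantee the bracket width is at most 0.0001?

Width after n steps is 8/2^n. Need 2^n ≥ 8/0.0001 = 80000.
2^16 = 65536 < 80000 ≤ 2^17 = 131072, so n = 17.

17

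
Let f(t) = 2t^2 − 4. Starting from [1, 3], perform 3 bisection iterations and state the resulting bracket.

m = 2, f(m) = 4 (+); new bracket [1, 2]
m = 1.5, f(m) = 0.5 (+); new bracket [1, 1.5]
m = 1.25, f(m) = -0.875 (−); new bracket [1.25, 1.5]

[1.25, 1.5]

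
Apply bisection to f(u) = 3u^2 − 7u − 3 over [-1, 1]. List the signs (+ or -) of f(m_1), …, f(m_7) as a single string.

-+-+---

midpoint 0: f = -3 < 0 → [-1, 0]
midpoint -0.5: f = 1.25 > 0 → [-0.5, 0]
midpoint -0.25: f = -1.0625 < 0 → [-0.5, -0.25]
midpoint -0.375: f = 0.0469 > 0 → [-0.375, -0.25]
midpoint -0.3125: f = -0.5195 < 0 → [-0.375, -0.3125]
midpoint -0.34375: f = -0.2393 < 0 → [-0.375, -0.34375]
midpoint -0.359375: f = -0.0969 < 0 → [-0.375, -0.359375]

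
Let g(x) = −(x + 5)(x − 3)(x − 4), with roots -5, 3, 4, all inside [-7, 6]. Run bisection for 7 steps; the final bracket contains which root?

-5

midpoint -0.5: g = -70.875 < 0 → [-7, -0.5]
midpoint -3.75: g = -65.390625 < 0 → [-7, -3.75]
midpoint -5.375: g = 29.443359 > 0 → [-5.375, -3.75]
midpoint -4.5625: g = -28.3298 < 0 → [-5.375, -4.5625]
midpoint -4.96875: g = -2.2334 < 0 → [-5.375, -4.96875]
midpoint -5.171875: g = 12.8823 > 0 → [-5.171875, -4.96875]
midpoint -5.0703125: g = 5.1469 > 0 → [-5.0703125, -4.96875]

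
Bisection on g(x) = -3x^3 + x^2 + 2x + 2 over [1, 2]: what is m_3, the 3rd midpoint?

1.375

m = 1.5, g(m) = -2.875 (−); new bracket [1, 1.5]
m = 1.25, g(m) = 0.203125 (+); new bracket [1.25, 1.5]
m = 1.375, g(m) = -1.158203 (−); new bracket [1.25, 1.375]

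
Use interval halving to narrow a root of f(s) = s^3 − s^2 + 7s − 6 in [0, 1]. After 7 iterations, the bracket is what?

[0.8671875, 0.875]

midpoint 0.5: f = -2.625 < 0 → [0.5, 1]
midpoint 0.75: f = -0.890625 < 0 → [0.75, 1]
midpoint 0.875: f = 0.029297 > 0 → [0.75, 0.875]
midpoint 0.8125: f = -0.4363 < 0 → [0.8125, 0.875]
midpoint 0.84375: f = -0.205 < 0 → [0.84375, 0.875]
midpoint 0.859375: f = -0.0882 < 0 → [0.859375, 0.875]
midpoint 0.8671875: f = -0.0296 < 0 → [0.8671875, 0.875]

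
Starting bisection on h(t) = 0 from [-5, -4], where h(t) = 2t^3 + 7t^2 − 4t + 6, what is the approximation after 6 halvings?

-4.140625

m = -4.5, h(m) = -16.5 (−); new bracket [-4.5, -4]
m = -4.25, h(m) = -4.09375 (−); new bracket [-4.25, -4]
m = -4.125, h(m) = 1.230469 (+); new bracket [-4.25, -4.125]
m = -4.1875, h(m) = -1.3608 (−); new bracket [-4.1875, -4.125]
m = -4.15625, h(m) = -0.0477 (−); new bracket [-4.15625, -4.125]
m = -4.140625, h(m) = 0.5958 (+); new bracket [-4.15625, -4.140625]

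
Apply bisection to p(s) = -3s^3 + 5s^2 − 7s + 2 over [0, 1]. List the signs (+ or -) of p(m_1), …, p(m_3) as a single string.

-+-

p(0.5) = -0.625 < 0, so the root lies in [0, 0.5]
p(0.25) = 0.515625 > 0, so the root lies in [0.25, 0.5]
p(0.375) = -0.080078 < 0, so the root lies in [0.25, 0.375]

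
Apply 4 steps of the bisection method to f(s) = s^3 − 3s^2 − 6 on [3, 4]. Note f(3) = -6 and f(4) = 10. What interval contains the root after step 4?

f(3.5) = 0.125 > 0, so the root lies in [3, 3.5]
f(3.25) = -3.359375 < 0, so the root lies in [3.25, 3.5]
f(3.375) = -1.728516 < 0, so the root lies in [3.375, 3.5]
f(3.4375) = -0.8303 < 0, so the root lies in [3.4375, 3.5]

[3.4375, 3.5]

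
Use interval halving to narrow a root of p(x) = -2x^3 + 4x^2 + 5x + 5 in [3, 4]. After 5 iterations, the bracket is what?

midpoint 3.5: p = -14.25 < 0 → [3, 3.5]
midpoint 3.25: p = -5.15625 < 0 → [3, 3.25]
midpoint 3.125: p = -1.347656 < 0 → [3, 3.125]
midpoint 3.0625: p = 0.3823 > 0 → [3.0625, 3.125]
midpoint 3.09375: p = -0.4684 < 0 → [3.0625, 3.09375]

[3.0625, 3.09375]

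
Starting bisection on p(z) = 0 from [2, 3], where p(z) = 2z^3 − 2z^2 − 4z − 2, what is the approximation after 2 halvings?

2.25

m = 2.5, p(m) = 6.75 (+); new bracket [2, 2.5]
m = 2.25, p(m) = 1.65625 (+); new bracket [2, 2.25]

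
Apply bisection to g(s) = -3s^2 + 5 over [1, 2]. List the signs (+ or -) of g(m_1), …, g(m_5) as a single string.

-+--+

m = 1.5, g(m) = -1.75 (−); new bracket [1, 1.5]
m = 1.25, g(m) = 0.3125 (+); new bracket [1.25, 1.5]
m = 1.375, g(m) = -0.671875 (−); new bracket [1.25, 1.375]
m = 1.3125, g(m) = -0.168 (−); new bracket [1.25, 1.3125]
m = 1.28125, g(m) = 0.0752 (+); new bracket [1.28125, 1.3125]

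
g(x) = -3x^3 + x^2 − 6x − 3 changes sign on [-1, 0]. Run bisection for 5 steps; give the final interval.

x = -0.5 gives g = 0.625, positive; keep [-0.5, 0]
x = -0.25 gives g = -1.390625, negative; keep [-0.5, -0.25]
x = -0.375 gives g = -0.451172, negative; keep [-0.5, -0.375]
x = -0.4375 gives g = 0.0676, positive; keep [-0.4375, -0.375]
x = -0.40625 gives g = -0.1963, negative; keep [-0.4375, -0.40625]

[-0.4375, -0.40625]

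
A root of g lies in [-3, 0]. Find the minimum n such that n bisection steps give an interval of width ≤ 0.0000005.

23

Width after n steps is 3/2^n. Need 2^n ≥ 3/0.0000005 = 6000000.
2^22 = 4194304 < 6000000 ≤ 2^23 = 8388608, so n = 23.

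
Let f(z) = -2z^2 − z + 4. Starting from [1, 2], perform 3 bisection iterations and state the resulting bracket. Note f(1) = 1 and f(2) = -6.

[1.125, 1.25]

midpoint 1.5: f = -2 < 0 → [1, 1.5]
midpoint 1.25: f = -0.375 < 0 → [1, 1.25]
midpoint 1.125: f = 0.34375 > 0 → [1.125, 1.25]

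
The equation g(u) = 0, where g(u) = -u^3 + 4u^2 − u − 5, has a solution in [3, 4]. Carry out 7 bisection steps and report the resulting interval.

[3.1953125, 3.203125]

g(3.5) = -2.375 < 0, so the root lies in [3, 3.5]
g(3.25) = -0.328125 < 0, so the root lies in [3, 3.25]
g(3.125) = 0.419922 > 0, so the root lies in [3.125, 3.25]
g(3.1875) = 0.0676 > 0, so the root lies in [3.1875, 3.25]
g(3.21875) = -0.1247 < 0, so the root lies in [3.1875, 3.21875]
g(3.203125) = -0.0272 < 0, so the root lies in [3.1875, 3.203125]
g(3.1953125) = 0.0206 > 0, so the root lies in [3.1953125, 3.203125]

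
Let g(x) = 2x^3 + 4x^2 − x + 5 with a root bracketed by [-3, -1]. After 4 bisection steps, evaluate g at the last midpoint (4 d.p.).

-0.9883

g(-2) = 7 > 0, so the root lies in [-3, -2]
g(-2.5) = 1.25 > 0, so the root lies in [-3, -2.5]
g(-2.75) = -3.59375 < 0, so the root lies in [-2.75, -2.5]
g(-2.625) = -0.9883 < 0, so the root lies in [-2.625, -2.5]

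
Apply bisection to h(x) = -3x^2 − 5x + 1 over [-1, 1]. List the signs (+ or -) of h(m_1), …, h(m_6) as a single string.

x = 0 gives h = 1, positive; keep [0, 1]
x = 0.5 gives h = -2.25, negative; keep [0, 0.5]
x = 0.25 gives h = -0.4375, negative; keep [0, 0.25]
x = 0.125 gives h = 0.3281, positive; keep [0.125, 0.25]
x = 0.1875 gives h = -0.043, negative; keep [0.125, 0.1875]
x = 0.15625 gives h = 0.1455, positive; keep [0.15625, 0.1875]

+--+-+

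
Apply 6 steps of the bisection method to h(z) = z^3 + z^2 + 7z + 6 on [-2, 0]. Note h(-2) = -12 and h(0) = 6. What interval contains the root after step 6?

[-0.875, -0.84375]

z = -1 gives h = -1, negative; keep [-1, 0]
z = -0.5 gives h = 2.625, positive; keep [-1, -0.5]
z = -0.75 gives h = 0.890625, positive; keep [-1, -0.75]
z = -0.875 gives h = -0.0293, negative; keep [-0.875, -0.75]
z = -0.8125 gives h = 0.4363, positive; keep [-0.875, -0.8125]
z = -0.84375 gives h = 0.205, positive; keep [-0.875, -0.84375]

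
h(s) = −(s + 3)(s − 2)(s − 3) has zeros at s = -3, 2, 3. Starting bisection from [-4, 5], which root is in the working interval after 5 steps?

h(0.5) = -13.125 < 0, so the root lies in [-4, 0.5]
h(-1.75) = -22.265625 < 0, so the root lies in [-4, -1.75]
h(-2.875) = -3.580078 < 0, so the root lies in [-4, -2.875]
h(-3.4375) = 15.3142 > 0, so the root lies in [-3.4375, -2.875]
h(-3.15625) = 4.9599 > 0, so the root lies in [-3.15625, -2.875]

-3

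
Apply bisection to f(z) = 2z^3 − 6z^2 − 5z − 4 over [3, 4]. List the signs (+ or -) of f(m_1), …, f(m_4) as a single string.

midpoint 3.5: f = -9.25 < 0 → [3.5, 4]
midpoint 3.75: f = -1.65625 < 0 → [3.75, 4]
midpoint 3.875: f = 2.902344 > 0 → [3.75, 3.875]
midpoint 3.8125: f = 0.5571 > 0 → [3.75, 3.8125]

--++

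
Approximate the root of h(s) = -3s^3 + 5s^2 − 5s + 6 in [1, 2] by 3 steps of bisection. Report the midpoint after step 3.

1.375

s = 1.5 gives h = -0.375, negative; keep [1, 1.5]
s = 1.25 gives h = 1.703125, positive; keep [1.25, 1.5]
s = 1.375 gives h = 0.779297, positive; keep [1.375, 1.5]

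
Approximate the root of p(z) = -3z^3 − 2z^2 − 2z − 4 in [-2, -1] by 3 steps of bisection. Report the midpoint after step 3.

midpoint -1.5: p = 4.625 > 0 → [-1.5, -1]
midpoint -1.25: p = 1.234375 > 0 → [-1.25, -1]
midpoint -1.125: p = -0.009766 < 0 → [-1.25, -1.125]

-1.125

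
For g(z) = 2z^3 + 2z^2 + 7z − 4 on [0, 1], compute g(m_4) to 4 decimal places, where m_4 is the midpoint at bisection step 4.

-0.3872

z = 0.5 gives g = 0.25, positive; keep [0, 0.5]
z = 0.25 gives g = -2.09375, negative; keep [0.25, 0.5]
z = 0.375 gives g = -0.988281, negative; keep [0.375, 0.5]
z = 0.4375 gives g = -0.3872, negative; keep [0.4375, 0.5]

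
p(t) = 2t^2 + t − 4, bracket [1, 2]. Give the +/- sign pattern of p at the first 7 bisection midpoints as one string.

p(1.5) = 2 > 0, so the root lies in [1, 1.5]
p(1.25) = 0.375 > 0, so the root lies in [1, 1.25]
p(1.125) = -0.34375 < 0, so the root lies in [1.125, 1.25]
p(1.1875) = 0.0078 > 0, so the root lies in [1.125, 1.1875]
p(1.15625) = -0.1699 < 0, so the root lies in [1.15625, 1.1875]
p(1.171875) = -0.0815 < 0, so the root lies in [1.171875, 1.1875]
p(1.1796875) = -0.037 < 0, so the root lies in [1.1796875, 1.1875]

++-+---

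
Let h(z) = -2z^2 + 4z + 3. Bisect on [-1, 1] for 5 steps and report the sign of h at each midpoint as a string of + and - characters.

++--+

midpoint 0: h = 3 > 0 → [-1, 0]
midpoint -0.5: h = 0.5 > 0 → [-1, -0.5]
midpoint -0.75: h = -1.125 < 0 → [-0.75, -0.5]
midpoint -0.625: h = -0.2812 < 0 → [-0.625, -0.5]
midpoint -0.5625: h = 0.1172 > 0 → [-0.625, -0.5625]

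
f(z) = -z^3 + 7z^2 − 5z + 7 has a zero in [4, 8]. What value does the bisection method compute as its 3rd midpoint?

m = 6, f(m) = 13 (+); new bracket [6, 8]
m = 7, f(m) = -28 (−); new bracket [6, 7]
m = 6.5, f(m) = -4.375 (−); new bracket [6, 6.5]

6.5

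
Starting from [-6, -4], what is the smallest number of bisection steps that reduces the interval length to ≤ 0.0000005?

Width after n steps is 2/2^n. Need 2^n ≥ 2/0.0000005 = 4000000.
2^21 = 2097152 < 4000000 ≤ 2^22 = 4194304, so n = 22.

22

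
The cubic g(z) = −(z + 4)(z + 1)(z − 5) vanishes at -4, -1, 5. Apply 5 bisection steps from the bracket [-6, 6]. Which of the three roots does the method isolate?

5

g(0) = 20 > 0, so the root lies in [0, 6]
g(3) = 56 > 0, so the root lies in [3, 6]
g(4.5) = 23.375 > 0, so the root lies in [4.5, 6]
g(5.25) = -14.4531 < 0, so the root lies in [4.5, 5.25]
g(4.875) = 6.5176 > 0, so the root lies in [4.875, 5.25]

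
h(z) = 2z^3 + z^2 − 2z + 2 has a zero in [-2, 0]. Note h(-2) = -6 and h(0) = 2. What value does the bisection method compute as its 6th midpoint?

-1.53125

m = -1, h(m) = 3 (+); new bracket [-2, -1]
m = -1.5, h(m) = 0.5 (+); new bracket [-2, -1.5]
m = -1.75, h(m) = -2.15625 (−); new bracket [-1.75, -1.5]
m = -1.625, h(m) = -0.6914 (−); new bracket [-1.625, -1.5]
m = -1.5625, h(m) = -0.063 (−); new bracket [-1.5625, -1.5]
m = -1.53125, h(m) = 0.2265 (+); new bracket [-1.5625, -1.53125]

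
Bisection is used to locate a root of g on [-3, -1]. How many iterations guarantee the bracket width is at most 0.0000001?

25

Width after n steps is 2/2^n. Need 2^n ≥ 2/0.0000001 = 20000000.
2^24 = 16777216 < 20000000 ≤ 2^25 = 33554432, so n = 25.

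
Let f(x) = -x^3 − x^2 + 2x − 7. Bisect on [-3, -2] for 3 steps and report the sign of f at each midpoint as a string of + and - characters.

-+-

x = -2.5 gives f = -2.625, negative; keep [-3, -2.5]
x = -2.75 gives f = 0.734375, positive; keep [-2.75, -2.5]
x = -2.625 gives f = -1.052734, negative; keep [-2.75, -2.625]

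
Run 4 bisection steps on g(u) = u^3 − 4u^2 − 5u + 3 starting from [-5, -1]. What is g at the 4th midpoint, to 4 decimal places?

m = -3, g(m) = -45 (−); new bracket [-3, -1]
m = -2, g(m) = -11 (−); new bracket [-2, -1]
m = -1.5, g(m) = -1.875 (−); new bracket [-1.5, -1]
m = -1.25, g(m) = 1.0469 (+); new bracket [-1.5, -1.25]

1.0469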